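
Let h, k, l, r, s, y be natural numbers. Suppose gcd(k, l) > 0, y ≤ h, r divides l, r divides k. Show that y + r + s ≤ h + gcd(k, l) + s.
r divides k and r divides l, hence r divides gcd(k, l). Since gcd(k, l) > 0, r ≤ gcd(k, l). From y ≤ h, y + r ≤ h + gcd(k, l). Then y + r + s ≤ h + gcd(k, l) + s.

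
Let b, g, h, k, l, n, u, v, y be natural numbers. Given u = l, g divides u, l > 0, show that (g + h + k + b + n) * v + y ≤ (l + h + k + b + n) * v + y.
u = l and g divides u, thus g divides l. Since l > 0, g ≤ l. Then g + h ≤ l + h. Then g + h + k ≤ l + h + k. Then g + h + k + b ≤ l + h + k + b. Then g + h + k + b + n ≤ l + h + k + b + n. By multiplying by a non-negative, (g + h + k + b + n) * v ≤ (l + h + k + b + n) * v. Then (g + h + k + b + n) * v + y ≤ (l + h + k + b + n) * v + y.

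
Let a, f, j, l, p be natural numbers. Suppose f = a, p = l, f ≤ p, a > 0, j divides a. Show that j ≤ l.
From j divides a and a > 0, j ≤ a. f = a and f ≤ p, so a ≤ p. Since j ≤ a, j ≤ p. Since p = l, j ≤ l.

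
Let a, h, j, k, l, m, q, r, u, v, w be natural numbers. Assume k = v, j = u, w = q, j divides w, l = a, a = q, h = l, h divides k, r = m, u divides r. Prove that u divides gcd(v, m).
Because w = q and j divides w, j divides q. From j = u, u divides q. Since l = a and a = q, l = q. Because h = l and h divides k, l divides k. l = q, so q divides k. Since u divides q, u divides k. k = v, so u divides v. r = m and u divides r, hence u divides m. Since u divides v, u divides gcd(v, m).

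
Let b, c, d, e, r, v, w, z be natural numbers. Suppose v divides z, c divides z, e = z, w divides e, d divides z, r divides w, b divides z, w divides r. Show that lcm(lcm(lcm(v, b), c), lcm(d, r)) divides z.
From v divides z and b divides z, lcm(v, b) divides z. Since c divides z, lcm(lcm(v, b), c) divides z. w divides r and r divides w, hence w = r. w divides e, so r divides e. Since e = z, r divides z. d divides z, so lcm(d, r) divides z. lcm(lcm(v, b), c) divides z, so lcm(lcm(lcm(v, b), c), lcm(d, r)) divides z.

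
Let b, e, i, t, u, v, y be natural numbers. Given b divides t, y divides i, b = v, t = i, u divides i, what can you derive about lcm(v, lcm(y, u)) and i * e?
lcm(v, lcm(y, u)) divides i * e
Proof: b = v and b divides t, hence v divides t. t = i, so v divides i. From y divides i and u divides i, lcm(y, u) divides i. v divides i, so lcm(v, lcm(y, u)) divides i. Then lcm(v, lcm(y, u)) divides i * e.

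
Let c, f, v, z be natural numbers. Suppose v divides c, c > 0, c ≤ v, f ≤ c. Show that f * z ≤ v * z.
v divides c and c > 0, therefore v ≤ c. Since c ≤ v, c = v. Since f ≤ c, f ≤ v. By multiplying by a non-negative, f * z ≤ v * z.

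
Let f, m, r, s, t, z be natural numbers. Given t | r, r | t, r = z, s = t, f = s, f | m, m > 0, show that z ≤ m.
t | r and r | t, hence t = r. r = z, so t = z. f = s and f | m, hence s | m. Since s = t, t | m. Since m > 0, t ≤ m. Since t = z, z ≤ m.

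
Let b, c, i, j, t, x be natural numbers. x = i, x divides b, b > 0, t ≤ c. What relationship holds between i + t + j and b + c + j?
i + t + j ≤ b + c + j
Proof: From x = i and x divides b, i divides b. Since b > 0, i ≤ b. t ≤ c, thus t + j ≤ c + j. i ≤ b, so i + t + j ≤ b + c + j.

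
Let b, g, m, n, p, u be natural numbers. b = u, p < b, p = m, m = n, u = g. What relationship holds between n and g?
n < g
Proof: Because p = m and m = n, p = n. Because b = u and p < b, p < u. u = g, so p < g. p = n, so n < g.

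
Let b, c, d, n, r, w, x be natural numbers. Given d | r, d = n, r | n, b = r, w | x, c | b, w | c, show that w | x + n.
From d = n and d | r, n | r. Since r | n, r = n. From w | c and c | b, w | b. Since b = r, w | r. Since r = n, w | n. Since w | x, w | x + n.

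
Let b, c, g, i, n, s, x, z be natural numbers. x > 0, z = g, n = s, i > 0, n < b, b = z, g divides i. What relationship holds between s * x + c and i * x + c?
s * x + c < i * x + c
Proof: Since b = z and z = g, b = g. n < b, so n < g. Since g divides i and i > 0, g ≤ i. Since n < g, n < i. Since n = s, s < i. Since x > 0, by multiplying by a positive, s * x < i * x. Then s * x + c < i * x + c.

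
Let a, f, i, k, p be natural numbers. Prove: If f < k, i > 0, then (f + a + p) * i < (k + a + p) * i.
Because f < k, f + a < k + a. Then f + a + p < k + a + p. Since i > 0, (f + a + p) * i < (k + a + p) * i.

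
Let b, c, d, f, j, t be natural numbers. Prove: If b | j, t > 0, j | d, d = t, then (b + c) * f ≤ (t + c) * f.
From b | j and j | d, b | d. d = t, so b | t. Since t > 0, b ≤ t. Then b + c ≤ t + c. Then (b + c) * f ≤ (t + c) * f.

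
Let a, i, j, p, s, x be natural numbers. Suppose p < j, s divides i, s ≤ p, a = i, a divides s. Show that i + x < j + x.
Since a = i and a divides s, i divides s. s divides i, so s = i. s ≤ p, so i ≤ p. Since p < j, i < j. Then i + x < j + x.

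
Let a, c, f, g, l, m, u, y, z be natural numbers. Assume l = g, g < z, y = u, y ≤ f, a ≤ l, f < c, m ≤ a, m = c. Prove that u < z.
m = c and m ≤ a, so c ≤ a. Since f < c, f < a. a ≤ l, so f < l. From y ≤ f, y < l. l = g, so y < g. y = u, so u < g. g < z, so u < z.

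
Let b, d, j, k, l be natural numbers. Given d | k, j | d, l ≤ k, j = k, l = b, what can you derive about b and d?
b ≤ d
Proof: Since j = k and j | d, k | d. Since d | k, k = d. l = b and l ≤ k, hence b ≤ k. k = d, so b ≤ d.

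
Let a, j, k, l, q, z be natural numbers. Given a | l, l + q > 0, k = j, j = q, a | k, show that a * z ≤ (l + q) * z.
k = j and j = q, therefore k = q. Since a | k, a | q. Since a | l, a | l + q. l + q > 0, so a ≤ l + q. Then a * z ≤ (l + q) * z.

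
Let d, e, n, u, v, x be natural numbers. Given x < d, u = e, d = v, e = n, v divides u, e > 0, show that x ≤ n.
d = v and x < d, so x < v. u = e and v divides u, therefore v divides e. e > 0, so v ≤ e. e = n, so v ≤ n. Since x < v, x < n. Then x ≤ n.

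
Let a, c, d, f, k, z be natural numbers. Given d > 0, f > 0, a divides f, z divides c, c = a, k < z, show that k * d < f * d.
Because c = a and z divides c, z divides a. a divides f, so z divides f. Since f > 0, z ≤ f. Since k < z, k < f. Since d > 0, by multiplying by a positive, k * d < f * d.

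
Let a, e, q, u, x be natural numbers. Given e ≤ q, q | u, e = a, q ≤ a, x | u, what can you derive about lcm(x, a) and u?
lcm(x, a) | u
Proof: Since e = a and e ≤ q, a ≤ q. From q ≤ a, q = a. q | u, so a | u. Since x | u, lcm(x, a) | u.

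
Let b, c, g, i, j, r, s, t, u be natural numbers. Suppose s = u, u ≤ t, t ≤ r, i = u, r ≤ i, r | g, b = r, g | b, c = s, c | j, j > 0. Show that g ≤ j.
Because u ≤ t and t ≤ r, u ≤ r. i = u and r ≤ i, so r ≤ u. u ≤ r, so u = r. Since s = u, s = r. b = r and g | b, therefore g | r. From r | g, r = g. Since s = r, s = g. c | j and j > 0, therefore c ≤ j. Since c = s, s ≤ j. Since s = g, g ≤ j.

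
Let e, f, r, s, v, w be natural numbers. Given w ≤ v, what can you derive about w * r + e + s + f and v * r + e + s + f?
w * r + e + s + f ≤ v * r + e + s + f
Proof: Since w ≤ v, by multiplying by a non-negative, w * r ≤ v * r. Then w * r + e ≤ v * r + e. Then w * r + e + s ≤ v * r + e + s. Then w * r + e + s + f ≤ v * r + e + s + f.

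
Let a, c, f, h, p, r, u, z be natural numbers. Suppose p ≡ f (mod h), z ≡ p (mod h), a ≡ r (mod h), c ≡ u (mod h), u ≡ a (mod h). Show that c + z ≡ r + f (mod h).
c ≡ u (mod h) and u ≡ a (mod h), thus c ≡ a (mod h). a ≡ r (mod h), so c ≡ r (mod h). z ≡ p (mod h) and p ≡ f (mod h), thus z ≡ f (mod h). c ≡ r (mod h), so c + z ≡ r + f (mod h).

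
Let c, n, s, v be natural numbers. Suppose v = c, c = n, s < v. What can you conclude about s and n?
s < n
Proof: v = c and c = n, hence v = n. Since s < v, s < n.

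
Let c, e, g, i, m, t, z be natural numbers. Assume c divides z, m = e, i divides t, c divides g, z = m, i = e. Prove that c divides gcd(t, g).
z = m and m = e, hence z = e. Since c divides z, c divides e. Because i = e and i divides t, e divides t. Because c divides e, c divides t. Since c divides g, c divides gcd(t, g).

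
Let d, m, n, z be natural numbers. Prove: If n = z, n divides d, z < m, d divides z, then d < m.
Because n = z and n divides d, z divides d. Since d divides z, z = d. Since z < m, d < m.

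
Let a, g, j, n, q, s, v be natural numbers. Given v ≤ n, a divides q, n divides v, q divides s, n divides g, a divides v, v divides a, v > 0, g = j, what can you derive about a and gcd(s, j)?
a divides gcd(s, j)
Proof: a divides q and q divides s, hence a divides s. n divides v and v > 0, hence n ≤ v. Because v ≤ n, n = v. v divides a and a divides v, therefore v = a. Because n = v, n = a. g = j and n divides g, hence n divides j. Since n = a, a divides j. a divides s, so a divides gcd(s, j).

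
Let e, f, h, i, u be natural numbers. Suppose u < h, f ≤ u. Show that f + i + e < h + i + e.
From f ≤ u and u < h, f < h. Then f + i < h + i. Then f + i + e < h + i + e.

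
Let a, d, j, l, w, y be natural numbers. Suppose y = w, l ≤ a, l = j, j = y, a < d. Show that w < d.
l = j and j = y, hence l = y. Since y = w, l = w. l ≤ a and a < d, therefore l < d. Because l = w, w < d.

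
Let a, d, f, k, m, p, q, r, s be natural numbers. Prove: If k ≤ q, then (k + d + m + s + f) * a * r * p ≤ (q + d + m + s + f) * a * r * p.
From k ≤ q, k + d ≤ q + d. Then k + d + m ≤ q + d + m. Then k + d + m + s ≤ q + d + m + s. Then k + d + m + s + f ≤ q + d + m + s + f. By multiplying by a non-negative, (k + d + m + s + f) * a ≤ (q + d + m + s + f) * a. By multiplying by a non-negative, (k + d + m + s + f) * a * r ≤ (q + d + m + s + f) * a * r. By multiplying by a non-negative, (k + d + m + s + f) * a * r * p ≤ (q + d + m + s + f) * a * r * p.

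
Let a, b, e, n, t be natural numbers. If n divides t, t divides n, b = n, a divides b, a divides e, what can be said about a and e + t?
a divides e + t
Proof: n divides t and t divides n, thus n = t. From b = n and a divides b, a divides n. Since n = t, a divides t. Since a divides e, a divides e + t.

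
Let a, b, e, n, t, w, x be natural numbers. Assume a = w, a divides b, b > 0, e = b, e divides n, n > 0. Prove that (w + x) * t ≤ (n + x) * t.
From a divides b and b > 0, a ≤ b. a = w, so w ≤ b. Since e divides n and n > 0, e ≤ n. Since e = b, b ≤ n. Since w ≤ b, w ≤ n. Then w + x ≤ n + x. By multiplying by a non-negative, (w + x) * t ≤ (n + x) * t.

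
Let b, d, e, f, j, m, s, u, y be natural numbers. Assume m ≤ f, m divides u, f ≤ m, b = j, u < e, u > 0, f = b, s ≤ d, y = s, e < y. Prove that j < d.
m ≤ f and f ≤ m, therefore m = f. Since f = b, m = b. b = j, so m = j. From m divides u and u > 0, m ≤ u. Since u < e and e < y, u < y. Since y = s, u < s. Since m ≤ u, m < s. s ≤ d, so m < d. m = j, so j < d.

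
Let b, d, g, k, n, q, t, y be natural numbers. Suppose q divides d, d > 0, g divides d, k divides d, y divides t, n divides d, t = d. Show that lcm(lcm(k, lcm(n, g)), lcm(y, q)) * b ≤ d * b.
n divides d and g divides d, so lcm(n, g) divides d. Since k divides d, lcm(k, lcm(n, g)) divides d. t = d and y divides t, hence y divides d. Since q divides d, lcm(y, q) divides d. Because lcm(k, lcm(n, g)) divides d, lcm(lcm(k, lcm(n, g)), lcm(y, q)) divides d. Because d > 0, lcm(lcm(k, lcm(n, g)), lcm(y, q)) ≤ d. By multiplying by a non-negative, lcm(lcm(k, lcm(n, g)), lcm(y, q)) * b ≤ d * b.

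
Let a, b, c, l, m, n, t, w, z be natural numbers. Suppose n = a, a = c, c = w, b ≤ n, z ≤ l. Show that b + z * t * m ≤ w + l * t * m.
From n = a and a = c, n = c. c = w, so n = w. b ≤ n, so b ≤ w. From z ≤ l, by multiplying by a non-negative, z * t ≤ l * t. By multiplying by a non-negative, z * t * m ≤ l * t * m. b ≤ w, so b + z * t * m ≤ w + l * t * m.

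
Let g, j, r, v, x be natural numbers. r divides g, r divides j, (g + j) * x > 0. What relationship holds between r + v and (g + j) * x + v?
r + v ≤ (g + j) * x + v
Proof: r divides g and r divides j, therefore r divides g + j. Then r divides (g + j) * x. Since (g + j) * x > 0, r ≤ (g + j) * x. Then r + v ≤ (g + j) * x + v.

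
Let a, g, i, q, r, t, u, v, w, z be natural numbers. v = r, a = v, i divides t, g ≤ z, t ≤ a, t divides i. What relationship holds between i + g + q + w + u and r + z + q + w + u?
i + g + q + w + u ≤ r + z + q + w + u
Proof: a = v and v = r, so a = r. t divides i and i divides t, hence t = i. Since t ≤ a, i ≤ a. a = r, so i ≤ r. g ≤ z, so g + q ≤ z + q. Then g + q + w ≤ z + q + w. Since i ≤ r, i + g + q + w ≤ r + z + q + w. Then i + g + q + w + u ≤ r + z + q + w + u.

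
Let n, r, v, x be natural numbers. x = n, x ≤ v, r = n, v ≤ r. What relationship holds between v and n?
v = n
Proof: From r = n and v ≤ r, v ≤ n. x = n and x ≤ v, thus n ≤ v. From v ≤ n, v = n.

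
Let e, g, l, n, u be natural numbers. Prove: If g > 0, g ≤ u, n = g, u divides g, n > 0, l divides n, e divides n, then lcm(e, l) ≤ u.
From u divides g and g > 0, u ≤ g. g ≤ u, so g = u. n = g, so n = u. Since e divides n and l divides n, lcm(e, l) divides n. Since n > 0, lcm(e, l) ≤ n. n = u, so lcm(e, l) ≤ u.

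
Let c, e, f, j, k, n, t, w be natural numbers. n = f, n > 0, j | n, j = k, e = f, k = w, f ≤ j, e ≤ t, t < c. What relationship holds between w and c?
w < c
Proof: j | n and n > 0, so j ≤ n. Since n = f, j ≤ f. f ≤ j, so f = j. Since j = k, f = k. e = f and e ≤ t, therefore f ≤ t. Since t < c, f < c. Since f = k, k < c. k = w, so w < c.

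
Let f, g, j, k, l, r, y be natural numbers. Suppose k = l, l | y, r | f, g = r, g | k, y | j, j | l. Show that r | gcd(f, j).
l | y and y | j, thus l | j. j | l, so l = j. From g = r and g | k, r | k. Since k = l, r | l. Since l = j, r | j. Since r | f, r | gcd(f, j).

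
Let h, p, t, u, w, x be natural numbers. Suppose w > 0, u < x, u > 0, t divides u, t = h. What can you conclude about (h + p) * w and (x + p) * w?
(h + p) * w < (x + p) * w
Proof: t = h and t divides u, so h divides u. u > 0, so h ≤ u. Since u < x, h < x. Then h + p < x + p. Combined with w > 0, by multiplying by a positive, (h + p) * w < (x + p) * w.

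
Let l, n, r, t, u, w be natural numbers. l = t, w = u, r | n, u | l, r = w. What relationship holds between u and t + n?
u | t + n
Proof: Since l = t and u | l, u | t. Since r = w and w = u, r = u. r | n, so u | n. Since u | t, u | t + n.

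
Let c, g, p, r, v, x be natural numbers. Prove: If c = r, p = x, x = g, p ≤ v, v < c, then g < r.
Because p = x and x = g, p = g. p ≤ v and v < c, so p < c. p = g, so g < c. Since c = r, g < r.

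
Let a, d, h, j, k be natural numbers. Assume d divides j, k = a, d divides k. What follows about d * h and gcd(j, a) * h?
d * h divides gcd(j, a) * h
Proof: k = a and d divides k, hence d divides a. d divides j, so d divides gcd(j, a). Then d * h divides gcd(j, a) * h.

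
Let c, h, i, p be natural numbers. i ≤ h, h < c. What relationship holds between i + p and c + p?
i + p < c + p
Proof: From i ≤ h and h < c, i < c. Then i + p < c + p.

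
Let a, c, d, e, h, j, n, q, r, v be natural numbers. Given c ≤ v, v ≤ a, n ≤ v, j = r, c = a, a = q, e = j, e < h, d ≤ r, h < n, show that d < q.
From e = j and j = r, e = r. Since e < h and h < n, e < n. Because c = a and c ≤ v, a ≤ v. Since v ≤ a, v = a. n ≤ v, so n ≤ a. From e < n, e < a. a = q, so e < q. e = r, so r < q. Since d ≤ r, d < q.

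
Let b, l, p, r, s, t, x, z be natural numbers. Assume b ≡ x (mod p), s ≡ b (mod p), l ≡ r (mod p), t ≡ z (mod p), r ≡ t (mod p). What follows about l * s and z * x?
l * s ≡ z * x (mod p)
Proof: l ≡ r (mod p) and r ≡ t (mod p), thus l ≡ t (mod p). Since t ≡ z (mod p), l ≡ z (mod p). s ≡ b (mod p) and b ≡ x (mod p), hence s ≡ x (mod p). From l ≡ z (mod p), l * s ≡ z * x (mod p).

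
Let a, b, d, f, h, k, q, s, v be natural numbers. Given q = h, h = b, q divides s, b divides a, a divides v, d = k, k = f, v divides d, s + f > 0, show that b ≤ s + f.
Because q = h and h = b, q = b. q divides s, so b divides s. b divides a and a divides v, hence b divides v. From d = k and k = f, d = f. Because v divides d, v divides f. b divides v, so b divides f. b divides s, so b divides s + f. From s + f > 0, b ≤ s + f.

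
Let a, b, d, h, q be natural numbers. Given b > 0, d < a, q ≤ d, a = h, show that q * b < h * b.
q ≤ d and d < a, hence q < a. Because a = h, q < h. Combined with b > 0, by multiplying by a positive, q * b < h * b.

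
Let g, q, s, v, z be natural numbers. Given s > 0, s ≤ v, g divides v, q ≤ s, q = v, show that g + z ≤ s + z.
From q = v and q ≤ s, v ≤ s. Since s ≤ v, v = s. g divides v, so g divides s. s > 0, so g ≤ s. Then g + z ≤ s + z.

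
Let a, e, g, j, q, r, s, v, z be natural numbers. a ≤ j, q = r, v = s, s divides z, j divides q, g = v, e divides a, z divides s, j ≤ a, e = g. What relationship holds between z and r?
z divides r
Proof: Since g = v and v = s, g = s. s divides z and z divides s, thus s = z. g = s, so g = z. a ≤ j and j ≤ a, hence a = j. Since e divides a, e divides j. Since e = g, g divides j. g = z, so z divides j. q = r and j divides q, therefore j divides r. z divides j, so z divides r.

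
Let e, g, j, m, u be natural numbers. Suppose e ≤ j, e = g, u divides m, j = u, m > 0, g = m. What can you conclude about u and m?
u = m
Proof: Since u divides m and m > 0, u ≤ m. e = g and g = m, therefore e = m. e ≤ j, so m ≤ j. j = u, so m ≤ u. Since u ≤ m, u = m.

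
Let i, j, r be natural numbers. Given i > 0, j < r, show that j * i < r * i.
From j < r and i > 0, by multiplying by a positive, j * i < r * i.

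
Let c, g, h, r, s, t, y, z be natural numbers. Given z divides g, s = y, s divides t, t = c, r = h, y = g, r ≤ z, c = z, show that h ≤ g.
s = y and y = g, therefore s = g. t = c and s divides t, hence s divides c. Since c = z, s divides z. s = g, so g divides z. z divides g, so z = g. r = h and r ≤ z, thus h ≤ z. z = g, so h ≤ g.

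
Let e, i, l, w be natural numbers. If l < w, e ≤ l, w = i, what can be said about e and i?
e < i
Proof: Because e ≤ l and l < w, e < w. Since w = i, e < i.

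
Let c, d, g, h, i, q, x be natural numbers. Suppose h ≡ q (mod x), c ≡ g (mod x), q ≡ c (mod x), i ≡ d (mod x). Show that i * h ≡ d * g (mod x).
Because h ≡ q (mod x) and q ≡ c (mod x), h ≡ c (mod x). c ≡ g (mod x), so h ≡ g (mod x). Since i ≡ d (mod x), by multiplying congruences, i * h ≡ d * g (mod x).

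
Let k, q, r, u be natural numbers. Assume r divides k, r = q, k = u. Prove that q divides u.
Because k = u and r divides k, r divides u. r = q, so q divides u.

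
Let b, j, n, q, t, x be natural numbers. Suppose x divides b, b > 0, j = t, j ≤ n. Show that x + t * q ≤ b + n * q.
Because x divides b and b > 0, x ≤ b. Because j = t and j ≤ n, t ≤ n. By multiplying by a non-negative, t * q ≤ n * q. x ≤ b, so x + t * q ≤ b + n * q.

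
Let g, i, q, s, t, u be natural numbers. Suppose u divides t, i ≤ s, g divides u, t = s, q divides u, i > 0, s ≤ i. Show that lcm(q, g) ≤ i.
Because s ≤ i and i ≤ s, s = i. Since t = s, t = i. From q divides u and g divides u, lcm(q, g) divides u. Since u divides t, lcm(q, g) divides t. t = i, so lcm(q, g) divides i. Since i > 0, lcm(q, g) ≤ i.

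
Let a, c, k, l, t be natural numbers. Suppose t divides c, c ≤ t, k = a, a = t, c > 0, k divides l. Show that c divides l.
From t divides c and c > 0, t ≤ c. c ≤ t, so t = c. k = a and a = t, thus k = t. k divides l, so t divides l. t = c, so c divides l.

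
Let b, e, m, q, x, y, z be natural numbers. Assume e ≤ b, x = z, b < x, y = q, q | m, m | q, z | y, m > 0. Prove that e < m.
Because x = z and b < x, b < z. Since q | m and m | q, q = m. y = q, so y = m. Since z | y, z | m. m > 0, so z ≤ m. b < z, so b < m. Since e ≤ b, e < m.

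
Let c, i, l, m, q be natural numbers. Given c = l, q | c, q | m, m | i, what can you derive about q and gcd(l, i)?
q | gcd(l, i)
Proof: c = l and q | c, hence q | l. Since q | m and m | i, q | i. Since q | l, q | gcd(l, i).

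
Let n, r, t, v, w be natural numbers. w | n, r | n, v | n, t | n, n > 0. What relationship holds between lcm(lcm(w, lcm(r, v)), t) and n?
lcm(lcm(w, lcm(r, v)), t) ≤ n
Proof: r | n and v | n, hence lcm(r, v) | n. Since w | n, lcm(w, lcm(r, v)) | n. t | n, so lcm(lcm(w, lcm(r, v)), t) | n. Because n > 0, lcm(lcm(w, lcm(r, v)), t) ≤ n.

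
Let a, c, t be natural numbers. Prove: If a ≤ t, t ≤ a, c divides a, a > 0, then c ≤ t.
a ≤ t and t ≤ a, therefore a = t. c divides a and a > 0, therefore c ≤ a. a = t, so c ≤ t.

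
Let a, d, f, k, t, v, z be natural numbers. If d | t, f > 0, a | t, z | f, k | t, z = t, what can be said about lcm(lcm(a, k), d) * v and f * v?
lcm(lcm(a, k), d) * v ≤ f * v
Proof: Because a | t and k | t, lcm(a, k) | t. From d | t, lcm(lcm(a, k), d) | t. Because z = t and z | f, t | f. Because lcm(lcm(a, k), d) | t, lcm(lcm(a, k), d) | f. Since f > 0, lcm(lcm(a, k), d) ≤ f. Then lcm(lcm(a, k), d) * v ≤ f * v.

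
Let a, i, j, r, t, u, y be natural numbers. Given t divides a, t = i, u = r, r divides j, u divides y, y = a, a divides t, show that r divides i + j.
a divides t and t divides a, hence a = t. y = a, so y = t. t = i, so y = i. Since u = r and u divides y, r divides y. y = i, so r divides i. r divides j, so r divides i + j.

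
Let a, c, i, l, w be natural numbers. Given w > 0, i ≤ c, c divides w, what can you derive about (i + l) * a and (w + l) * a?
(i + l) * a ≤ (w + l) * a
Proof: Because c divides w and w > 0, c ≤ w. From i ≤ c, i ≤ w. Then i + l ≤ w + l. By multiplying by a non-negative, (i + l) * a ≤ (w + l) * a.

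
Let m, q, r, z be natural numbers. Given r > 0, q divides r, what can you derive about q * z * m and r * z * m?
q * z * m ≤ r * z * m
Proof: Since q divides r and r > 0, q ≤ r. By multiplying by a non-negative, q * z ≤ r * z. By multiplying by a non-negative, q * z * m ≤ r * z * m.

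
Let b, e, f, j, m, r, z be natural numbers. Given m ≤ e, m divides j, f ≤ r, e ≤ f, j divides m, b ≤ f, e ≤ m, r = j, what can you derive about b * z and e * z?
b * z ≤ e * z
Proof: Since j divides m and m divides j, j = m. Since r = j, r = m. Because m ≤ e and e ≤ m, m = e. r = m, so r = e. Since f ≤ r, f ≤ e. Because e ≤ f, f = e. b ≤ f, so b ≤ e. By multiplying by a non-negative, b * z ≤ e * z.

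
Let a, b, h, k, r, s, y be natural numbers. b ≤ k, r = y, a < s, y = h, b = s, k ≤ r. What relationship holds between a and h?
a < h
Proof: From b = s and b ≤ k, s ≤ k. k ≤ r, so s ≤ r. r = y, so s ≤ y. Since a < s, a < y. Since y = h, a < h.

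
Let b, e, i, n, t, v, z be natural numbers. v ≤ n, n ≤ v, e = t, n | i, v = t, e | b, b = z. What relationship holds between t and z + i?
t | z + i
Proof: b = z and e | b, so e | z. e = t, so t | z. Since n ≤ v and v ≤ n, n = v. v = t, so n = t. n | i, so t | i. t | z, so t | z + i.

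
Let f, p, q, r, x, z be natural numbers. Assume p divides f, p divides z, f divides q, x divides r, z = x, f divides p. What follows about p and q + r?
p divides q + r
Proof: Since f divides p and p divides f, f = p. Since f divides q, p divides q. Since z = x and p divides z, p divides x. Since x divides r, p divides r. p divides q, so p divides q + r.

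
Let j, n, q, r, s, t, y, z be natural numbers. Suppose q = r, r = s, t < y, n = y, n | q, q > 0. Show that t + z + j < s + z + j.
n = y and n | q, thus y | q. q > 0, so y ≤ q. Since q = r, y ≤ r. Since t < y, t < r. Since r = s, t < s. Then t + z < s + z. Then t + z + j < s + z + j.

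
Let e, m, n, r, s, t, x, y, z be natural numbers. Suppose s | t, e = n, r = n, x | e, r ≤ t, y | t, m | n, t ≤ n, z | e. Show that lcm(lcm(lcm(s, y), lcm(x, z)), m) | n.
r = n and r ≤ t, therefore n ≤ t. t ≤ n, so t = n. From s | t and y | t, lcm(s, y) | t. t = n, so lcm(s, y) | n. x | e and z | e, therefore lcm(x, z) | e. e = n, so lcm(x, z) | n. lcm(s, y) | n, so lcm(lcm(s, y), lcm(x, z)) | n. From m | n, lcm(lcm(lcm(s, y), lcm(x, z)), m) | n.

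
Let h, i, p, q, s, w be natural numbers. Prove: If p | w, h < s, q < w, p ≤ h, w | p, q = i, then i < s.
w | p and p | w, therefore w = p. Because q < w, q < p. Since q = i, i < p. Since p ≤ h and h < s, p < s. i < p, so i < s.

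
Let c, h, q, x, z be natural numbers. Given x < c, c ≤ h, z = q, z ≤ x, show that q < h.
z ≤ x and x < c, thus z < c. From c ≤ h, z < h. z = q, so q < h.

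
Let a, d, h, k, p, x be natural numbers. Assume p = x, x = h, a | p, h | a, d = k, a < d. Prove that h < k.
p = x and x = h, thus p = h. Since a | p, a | h. h | a, so a = h. From d = k and a < d, a < k. Since a = h, h < k.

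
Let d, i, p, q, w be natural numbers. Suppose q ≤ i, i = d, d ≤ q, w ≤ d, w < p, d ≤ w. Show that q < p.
w ≤ d and d ≤ w, so w = d. Since i = d and q ≤ i, q ≤ d. Since d ≤ q, d = q. w = d, so w = q. Since w < p, q < p.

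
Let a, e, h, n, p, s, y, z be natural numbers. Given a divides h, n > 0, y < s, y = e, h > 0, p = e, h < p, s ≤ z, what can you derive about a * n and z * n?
a * n < z * n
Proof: Since a divides h and h > 0, a ≤ h. Because p = e and h < p, h < e. Because a ≤ h, a < e. From y < s and s ≤ z, y < z. Since y = e, e < z. a < e, so a < z. Combined with n > 0, by multiplying by a positive, a * n < z * n.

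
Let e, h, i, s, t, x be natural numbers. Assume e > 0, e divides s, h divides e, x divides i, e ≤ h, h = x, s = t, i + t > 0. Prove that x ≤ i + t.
h divides e and e > 0, thus h ≤ e. Since e ≤ h, e = h. Because h = x, e = x. Since e divides s, x divides s. s = t, so x divides t. x divides i, so x divides i + t. Since i + t > 0, x ≤ i + t.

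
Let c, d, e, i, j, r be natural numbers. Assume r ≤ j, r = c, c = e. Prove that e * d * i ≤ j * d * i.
From r = c and c = e, r = e. r ≤ j, so e ≤ j. Then e * d ≤ j * d. Then e * d * i ≤ j * d * i.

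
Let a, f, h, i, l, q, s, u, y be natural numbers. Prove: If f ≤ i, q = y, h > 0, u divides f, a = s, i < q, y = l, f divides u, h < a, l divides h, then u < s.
f divides u and u divides f, so f = u. q = y and y = l, so q = l. f ≤ i and i < q, thus f < q. Because q = l, f < l. l divides h and h > 0, hence l ≤ h. Since f < l, f < h. Because f = u, u < h. Since a = s and h < a, h < s. From u < h, u < s.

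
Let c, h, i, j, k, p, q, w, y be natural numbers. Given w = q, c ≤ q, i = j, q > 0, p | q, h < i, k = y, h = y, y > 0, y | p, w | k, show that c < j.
Since y | p and p | q, y | q. q > 0, so y ≤ q. k = y and w | k, thus w | y. w = q, so q | y. Since y > 0, q ≤ y. Since y ≤ q, y = q. From h = y, h = q. i = j and h < i, hence h < j. Since h = q, q < j. Since c ≤ q, c < j.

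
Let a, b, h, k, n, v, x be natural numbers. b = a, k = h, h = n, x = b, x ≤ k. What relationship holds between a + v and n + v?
a + v ≤ n + v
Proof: k = h and h = n, therefore k = n. x = b and x ≤ k, hence b ≤ k. Since k = n, b ≤ n. b = a, so a ≤ n. Then a + v ≤ n + v.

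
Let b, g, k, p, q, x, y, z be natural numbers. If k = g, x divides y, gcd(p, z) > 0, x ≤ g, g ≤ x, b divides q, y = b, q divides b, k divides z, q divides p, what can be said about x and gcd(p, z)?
x ≤ gcd(p, z)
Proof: b divides q and q divides b, therefore b = q. Since y = b and x divides y, x divides b. b = q, so x divides q. q divides p, so x divides p. g ≤ x and x ≤ g, so g = x. Since k = g, k = x. k divides z, so x divides z. Since x divides p, x divides gcd(p, z). Since gcd(p, z) > 0, x ≤ gcd(p, z).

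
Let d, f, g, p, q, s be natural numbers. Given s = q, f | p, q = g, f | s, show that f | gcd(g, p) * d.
Because s = q and q = g, s = g. f | s, so f | g. Since f | p, f | gcd(g, p). Then f | gcd(g, p) * d.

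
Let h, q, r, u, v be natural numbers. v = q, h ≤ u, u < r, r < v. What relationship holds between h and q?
h < q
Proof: u < r and r < v, so u < v. Because h ≤ u, h < v. v = q, so h < q.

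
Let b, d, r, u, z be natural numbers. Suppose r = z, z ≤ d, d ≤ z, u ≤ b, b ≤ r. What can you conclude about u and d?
u ≤ d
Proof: From z ≤ d and d ≤ z, z = d. r = z, so r = d. Since u ≤ b and b ≤ r, u ≤ r. Since r = d, u ≤ d.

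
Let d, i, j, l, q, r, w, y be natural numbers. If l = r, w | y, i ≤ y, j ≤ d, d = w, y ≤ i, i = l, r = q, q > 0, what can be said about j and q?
j ≤ q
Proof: Since d = w and j ≤ d, j ≤ w. l = r and r = q, hence l = q. Since y ≤ i and i ≤ y, y = i. i = l, so y = l. w | y, so w | l. l = q, so w | q. From q > 0, w ≤ q. j ≤ w, so j ≤ q.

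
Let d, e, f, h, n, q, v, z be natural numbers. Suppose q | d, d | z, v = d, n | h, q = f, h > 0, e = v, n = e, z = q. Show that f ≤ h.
Because z = q and d | z, d | q. q | d, so d = q. Because q = f, d = f. Because e = v and v = d, e = d. n = e and n | h, hence e | h. e = d, so d | h. h > 0, so d ≤ h. d = f, so f ≤ h.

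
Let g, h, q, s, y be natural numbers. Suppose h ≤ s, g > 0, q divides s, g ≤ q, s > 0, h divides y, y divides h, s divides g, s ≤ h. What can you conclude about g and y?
g = y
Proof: q divides s and s > 0, hence q ≤ s. Because g ≤ q, g ≤ s. s divides g and g > 0, therefore s ≤ g. Since g ≤ s, g = s. s ≤ h and h ≤ s, thus s = h. Because g = s, g = h. h divides y and y divides h, hence h = y. g = h, so g = y.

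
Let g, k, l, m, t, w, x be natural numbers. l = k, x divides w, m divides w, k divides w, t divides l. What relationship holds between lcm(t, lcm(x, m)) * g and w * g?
lcm(t, lcm(x, m)) * g divides w * g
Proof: l = k and t divides l, thus t divides k. k divides w, so t divides w. x divides w and m divides w, thus lcm(x, m) divides w. Since t divides w, lcm(t, lcm(x, m)) divides w. Then lcm(t, lcm(x, m)) * g divides w * g.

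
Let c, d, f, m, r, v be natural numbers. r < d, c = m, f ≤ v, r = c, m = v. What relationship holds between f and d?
f < d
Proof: r = c and c = m, thus r = m. r < d, so m < d. Since m = v, v < d. f ≤ v, so f < d.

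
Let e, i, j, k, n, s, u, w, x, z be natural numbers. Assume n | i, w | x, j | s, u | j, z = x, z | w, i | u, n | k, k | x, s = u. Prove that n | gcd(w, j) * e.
z = x and z | w, thus x | w. From w | x, x = w. n | k and k | x, therefore n | x. x = w, so n | w. s = u and j | s, so j | u. Since u | j, u = j. Because i | u, i | j. n | i, so n | j. From n | w, n | gcd(w, j). Then n | gcd(w, j) * e.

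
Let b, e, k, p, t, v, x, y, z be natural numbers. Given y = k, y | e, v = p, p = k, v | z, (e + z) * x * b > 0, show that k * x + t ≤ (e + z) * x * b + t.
y = k and y | e, thus k | e. Since v = p and p = k, v = k. Since v | z, k | z. k | e, so k | e + z. Then k * x | (e + z) * x. Then k * x | (e + z) * x * b. (e + z) * x * b > 0, so k * x ≤ (e + z) * x * b. Then k * x + t ≤ (e + z) * x * b + t.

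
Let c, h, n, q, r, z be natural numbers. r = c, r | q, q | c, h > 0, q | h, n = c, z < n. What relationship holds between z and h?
z < h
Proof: n = c and z < n, thus z < c. r = c and r | q, hence c | q. Since q | c, q = c. q | h and h > 0, hence q ≤ h. q = c, so c ≤ h. Since z < c, z < h.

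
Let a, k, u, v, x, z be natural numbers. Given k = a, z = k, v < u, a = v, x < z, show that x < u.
z = k and k = a, hence z = a. x < z, so x < a. a = v, so x < v. Since v < u, x < u.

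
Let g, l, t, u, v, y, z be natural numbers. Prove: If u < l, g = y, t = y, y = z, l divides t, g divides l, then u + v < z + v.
t = y and l divides t, thus l divides y. g = y and g divides l, hence y divides l. l divides y, so l = y. Since y = z, l = z. u < l, so u < z. Then u + v < z + v.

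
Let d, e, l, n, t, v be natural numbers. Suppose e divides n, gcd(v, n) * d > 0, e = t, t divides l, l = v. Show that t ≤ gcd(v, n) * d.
Because l = v and t divides l, t divides v. Since e = t and e divides n, t divides n. Because t divides v, t divides gcd(v, n). Then t divides gcd(v, n) * d. Since gcd(v, n) * d > 0, t ≤ gcd(v, n) * d.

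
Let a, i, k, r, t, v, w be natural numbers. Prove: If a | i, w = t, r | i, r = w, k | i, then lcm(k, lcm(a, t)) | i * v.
Since r = w and w = t, r = t. Since r | i, t | i. Since a | i, lcm(a, t) | i. k | i, so lcm(k, lcm(a, t)) | i. Then lcm(k, lcm(a, t)) | i * v.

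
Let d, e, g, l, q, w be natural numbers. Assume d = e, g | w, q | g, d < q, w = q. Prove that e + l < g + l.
w = q and g | w, thus g | q. q | g, so q = g. d < q, so d < g. From d = e, e < g. Then e + l < g + l.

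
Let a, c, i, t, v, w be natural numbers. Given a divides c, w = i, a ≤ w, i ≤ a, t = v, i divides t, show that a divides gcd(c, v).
Because w = i and a ≤ w, a ≤ i. Since i ≤ a, i = a. Because t = v and i divides t, i divides v. Since i = a, a divides v. a divides c, so a divides gcd(c, v).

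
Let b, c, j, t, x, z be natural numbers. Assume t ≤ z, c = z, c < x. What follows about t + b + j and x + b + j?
t + b + j < x + b + j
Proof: c = z and c < x, therefore z < x. Since t ≤ z, t < x. Then t + b < x + b. Then t + b + j < x + b + j.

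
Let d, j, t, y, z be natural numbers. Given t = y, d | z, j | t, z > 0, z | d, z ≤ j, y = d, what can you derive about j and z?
j = z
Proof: d | z and z | d, so d = z. t = y and y = d, hence t = d. Since j | t, j | d. d = z, so j | z. z > 0, so j ≤ z. z ≤ j, so j = z.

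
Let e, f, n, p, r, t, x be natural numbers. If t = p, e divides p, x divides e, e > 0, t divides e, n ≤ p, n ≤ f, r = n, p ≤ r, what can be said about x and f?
x ≤ f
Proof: x divides e and e > 0, hence x ≤ e. r = n and p ≤ r, hence p ≤ n. From n ≤ p, n = p. Since t = p and t divides e, p divides e. Because e divides p, p = e. n = p, so n = e. n ≤ f, so e ≤ f. Since x ≤ e, x ≤ f.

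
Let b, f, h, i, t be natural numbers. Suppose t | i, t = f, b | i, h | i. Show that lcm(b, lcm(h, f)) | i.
t = f and t | i, thus f | i. Since h | i, lcm(h, f) | i. b | i, so lcm(b, lcm(h, f)) | i.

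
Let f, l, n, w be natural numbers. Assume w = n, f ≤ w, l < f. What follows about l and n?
l < n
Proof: From w = n and f ≤ w, f ≤ n. l < f, so l < n.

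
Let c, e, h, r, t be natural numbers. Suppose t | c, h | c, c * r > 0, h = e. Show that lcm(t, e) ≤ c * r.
h = e and h | c, therefore e | c. Since t | c, lcm(t, e) | c. Then lcm(t, e) | c * r. Because c * r > 0, lcm(t, e) ≤ c * r.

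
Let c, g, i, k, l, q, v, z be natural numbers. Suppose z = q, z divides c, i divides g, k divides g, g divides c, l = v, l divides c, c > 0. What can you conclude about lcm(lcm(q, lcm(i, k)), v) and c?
lcm(lcm(q, lcm(i, k)), v) ≤ c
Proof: z = q and z divides c, so q divides c. i divides g and k divides g, hence lcm(i, k) divides g. g divides c, so lcm(i, k) divides c. Since q divides c, lcm(q, lcm(i, k)) divides c. l = v and l divides c, so v divides c. Since lcm(q, lcm(i, k)) divides c, lcm(lcm(q, lcm(i, k)), v) divides c. c > 0, so lcm(lcm(q, lcm(i, k)), v) ≤ c.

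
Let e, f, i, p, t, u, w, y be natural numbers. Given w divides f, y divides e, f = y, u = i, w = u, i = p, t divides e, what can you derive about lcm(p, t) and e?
lcm(p, t) divides e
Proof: From w = u and u = i, w = i. i = p, so w = p. From f = y and w divides f, w divides y. Since y divides e, w divides e. Since w = p, p divides e. t divides e, so lcm(p, t) divides e.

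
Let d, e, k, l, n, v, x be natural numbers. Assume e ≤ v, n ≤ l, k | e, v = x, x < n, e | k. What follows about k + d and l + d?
k + d < l + d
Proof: e | k and k | e, so e = k. v = x and e ≤ v, so e ≤ x. e = k, so k ≤ x. Since x < n, k < n. Since n ≤ l, k < l. Then k + d < l + d.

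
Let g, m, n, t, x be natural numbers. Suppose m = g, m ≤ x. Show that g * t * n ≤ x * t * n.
From m = g and m ≤ x, g ≤ x. Then g * t ≤ x * t. Then g * t * n ≤ x * t * n.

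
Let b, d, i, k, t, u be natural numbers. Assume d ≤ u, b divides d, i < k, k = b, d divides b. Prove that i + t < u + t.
From k = b and i < k, i < b. d divides b and b divides d, so d = b. Since d ≤ u, b ≤ u. i < b, so i < u. Then i + t < u + t.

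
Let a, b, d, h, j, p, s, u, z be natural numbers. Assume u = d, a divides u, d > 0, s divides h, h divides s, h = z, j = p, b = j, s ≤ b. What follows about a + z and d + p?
a + z ≤ d + p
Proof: Because u = d and a divides u, a divides d. From d > 0, a ≤ d. s divides h and h divides s, hence s = h. Since h = z, s = z. b = j and s ≤ b, hence s ≤ j. j = p, so s ≤ p. s = z, so z ≤ p. Since a ≤ d, a + z ≤ d + p.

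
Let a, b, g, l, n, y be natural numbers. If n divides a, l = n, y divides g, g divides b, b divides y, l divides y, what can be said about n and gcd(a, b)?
n divides gcd(a, b)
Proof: y divides g and g divides b, therefore y divides b. b divides y, so y = b. Since l divides y, l divides b. Since l = n, n divides b. n divides a, so n divides gcd(a, b).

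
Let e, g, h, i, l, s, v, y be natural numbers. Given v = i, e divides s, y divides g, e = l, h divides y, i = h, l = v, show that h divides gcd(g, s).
h divides y and y divides g, hence h divides g. From v = i and i = h, v = h. From e = l and l = v, e = v. Since e divides s, v divides s. v = h, so h divides s. Since h divides g, h divides gcd(g, s).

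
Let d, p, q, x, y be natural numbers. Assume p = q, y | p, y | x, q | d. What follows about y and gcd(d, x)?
y | gcd(d, x)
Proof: From p = q and y | p, y | q. Since q | d, y | d. Since y | x, y | gcd(d, x).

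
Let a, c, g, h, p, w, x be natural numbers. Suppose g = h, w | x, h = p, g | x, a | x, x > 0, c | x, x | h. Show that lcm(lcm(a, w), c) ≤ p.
g = h and g | x, thus h | x. x | h, so x = h. h = p, so x = p. Since a | x and w | x, lcm(a, w) | x. Because c | x, lcm(lcm(a, w), c) | x. Since x > 0, lcm(lcm(a, w), c) ≤ x. Since x = p, lcm(lcm(a, w), c) ≤ p.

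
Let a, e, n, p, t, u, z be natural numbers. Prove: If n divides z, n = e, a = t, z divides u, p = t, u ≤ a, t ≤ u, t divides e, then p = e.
a = t and u ≤ a, so u ≤ t. t ≤ u, so u = t. From n divides z and z divides u, n divides u. From u = t, n divides t. n = e, so e divides t. t divides e, so t = e. Since p = t, p = e.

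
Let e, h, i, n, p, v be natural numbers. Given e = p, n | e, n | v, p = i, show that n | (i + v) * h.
Since e = p and p = i, e = i. From n | e, n | i. n | v, so n | i + v. Then n | (i + v) * h.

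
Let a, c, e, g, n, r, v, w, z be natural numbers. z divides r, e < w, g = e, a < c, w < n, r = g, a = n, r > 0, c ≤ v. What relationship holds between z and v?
z < v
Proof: r = g and g = e, thus r = e. From z divides r and r > 0, z ≤ r. r = e, so z ≤ e. e < w, so z < w. a = n and a < c, thus n < c. w < n, so w < c. Since c ≤ v, w < v. z < w, so z < v.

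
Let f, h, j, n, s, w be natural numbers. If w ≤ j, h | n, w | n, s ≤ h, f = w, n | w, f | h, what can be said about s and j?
s ≤ j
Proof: f = w and f | h, hence w | h. Since n | w and w | n, n = w. Since h | n, h | w. w | h, so w = h. w ≤ j, so h ≤ j. s ≤ h, so s ≤ j.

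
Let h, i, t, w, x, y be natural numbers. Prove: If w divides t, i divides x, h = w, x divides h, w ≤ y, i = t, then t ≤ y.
i divides x and x divides h, thus i divides h. Since i = t, t divides h. From h = w, t divides w. w divides t, so w = t. Since w ≤ y, t ≤ y.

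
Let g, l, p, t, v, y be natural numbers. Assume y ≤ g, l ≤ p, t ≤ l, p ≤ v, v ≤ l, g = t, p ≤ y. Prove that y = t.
g = t and y ≤ g, therefore y ≤ t. p ≤ v and v ≤ l, so p ≤ l. From l ≤ p, p = l. Since p ≤ y, l ≤ y. Since t ≤ l, t ≤ y. y ≤ t, so y = t.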